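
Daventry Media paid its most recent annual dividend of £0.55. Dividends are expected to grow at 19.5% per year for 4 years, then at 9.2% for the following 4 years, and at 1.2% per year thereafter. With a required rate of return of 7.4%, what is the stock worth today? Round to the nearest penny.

£21.11

Three-stage DDM. Project D₁…D_8; terminal Gordon value at t=8 with g = 0.012; discount at r = 0.074.
D_1 = 0.6573
D_2 = 0.7854
D_3 = 0.9386
D_4 = 1.1216
D_5 = 1.2248
D_6 = 1.3375
D_7 = 1.4605
D_8 = 1.5949
TV_8 = 1.6140/(0.074−0.012) = 26.0324
P₀ = Σ Dₜ/(1+r)ᵗ + TV_8/(1+r)^8 = 21.1146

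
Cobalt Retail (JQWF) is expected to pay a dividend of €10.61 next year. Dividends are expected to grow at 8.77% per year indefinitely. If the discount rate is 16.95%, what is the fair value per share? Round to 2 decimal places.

€129.71

Gordon growth model: P₀ = D₁/(r − g), with D₁ = 10.61 given directly.
P₀ = 10.6100 / (0.1695 − 0.0877) = 10.6100 / 0.0818 = 129.7066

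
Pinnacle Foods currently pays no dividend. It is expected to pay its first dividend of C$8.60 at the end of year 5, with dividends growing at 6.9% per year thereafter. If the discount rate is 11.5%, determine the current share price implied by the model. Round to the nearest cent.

Deferred-dividend DDM. At t=4 the remaining stream is a growing perpetuity with first payment D_5 = 8.60.
V_4 = D_5/(r−g) = 8.60/(0.115−0.069) = 186.9565
P₀ = V_4/(1+r)^4 = 186.9565/(1+0.115)^4 = 120.9598

C$120.96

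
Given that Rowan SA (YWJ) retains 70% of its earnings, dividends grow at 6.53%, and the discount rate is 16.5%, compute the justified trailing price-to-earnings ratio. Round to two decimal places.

Payout ratio b = 1 − 0.70 = 0.30.
Justified trailing P/E = b(1+g)/(r−g) = 0.30×(1+0.0653)/(0.165−0.0653) = 3.2055

3.21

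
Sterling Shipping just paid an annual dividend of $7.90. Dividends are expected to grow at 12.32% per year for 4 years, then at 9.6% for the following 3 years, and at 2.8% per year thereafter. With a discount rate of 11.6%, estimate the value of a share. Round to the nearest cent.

$145.26

Three-stage DDM. Project D₁…D_7; terminal Gordon value at t=7 with g = 0.028; discount at r = 0.116.
D_1 = 8.8733
D_2 = 9.9665
D_3 = 11.1943
D_4 = 12.5735
D_5 = 13.7805
D_6 = 15.1035
D_7 = 16.5534
TV_7 = 17.0169/(0.116−0.028) = 193.3738
P₀ = Σ Dₜ/(1+r)ᵗ + TV_7/(1+r)^7 = 145.2602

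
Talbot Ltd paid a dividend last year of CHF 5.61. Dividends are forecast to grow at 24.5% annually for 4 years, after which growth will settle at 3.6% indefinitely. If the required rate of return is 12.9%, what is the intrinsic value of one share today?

Two-stage DDM. Project D₁…D_4 at 0.245, terminal growth 0.036, discount at r = 0.129.
D_1 = 6.9845
D_2 = 8.6956
D_3 = 10.8261
D_4 = 13.4785
Terminal value at t=4: TV = D_5/(r−g) = 13.9637/(0.129−0.036) = 150.1471
P₀ = 6.9845/(1+0.129)^1 + 8.6956/(1+0.129)^2 + 10.8261/(1+0.129)^3 + 13.4785/(1+0.129)^4 + 150.1471/(1+0.129)^4 = 121.2421

CHF 121.24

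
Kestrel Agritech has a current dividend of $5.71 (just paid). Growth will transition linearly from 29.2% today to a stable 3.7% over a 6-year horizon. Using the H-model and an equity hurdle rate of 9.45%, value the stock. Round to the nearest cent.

H-model: P₀ = D₀[(1+g_L) + H(g_S−g_L)]/(r−g_L), with H = 6/2 = 3.
P₀ = 5.71 × [(1+0.037) + 3×(0.292−0.037)] / (0.0945−0.037)
   = 5.71 × 1.8020 / 0.0575 = 178.9464

$178.95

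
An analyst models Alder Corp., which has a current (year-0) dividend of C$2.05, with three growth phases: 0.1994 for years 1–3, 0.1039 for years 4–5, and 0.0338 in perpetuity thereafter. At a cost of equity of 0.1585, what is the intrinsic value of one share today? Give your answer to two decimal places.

C$27.95

Three-stage DDM. Project D₁…D_5; terminal Gordon value at t=5 with g = 0.0338; discount at r = 0.1585.
D_1 = 2.4588
D_2 = 2.9490
D_3 = 3.5371
D_4 = 3.9046
D_5 = 4.3103
TV_5 = 4.4560/(0.1585−0.0338) = 35.7335
P₀ = Σ Dₜ/(1+r)ᵗ + TV_5/(1+r)^5 = 27.9513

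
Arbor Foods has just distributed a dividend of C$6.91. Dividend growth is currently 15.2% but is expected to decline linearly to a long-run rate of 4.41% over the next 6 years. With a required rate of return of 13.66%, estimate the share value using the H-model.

H-model: P₀ = D₀[(1+g_L) + H(g_S−g_L)]/(r−g_L), with H = 6/2 = 3.
P₀ = 6.91 × [(1+0.0441) + 3×(0.152−0.0441)] / (0.1366−0.0441)
   = 6.91 × 1.3678 / 0.0925 = 102.1784

C$102.18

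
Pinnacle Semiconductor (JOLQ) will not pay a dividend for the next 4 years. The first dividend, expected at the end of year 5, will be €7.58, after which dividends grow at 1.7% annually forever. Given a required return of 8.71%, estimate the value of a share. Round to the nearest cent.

Deferred-dividend DDM. At t=4 the remaining stream is a growing perpetuity with first payment D_5 = 7.58.
V_4 = D_5/(r−g) = 7.58/(0.0871−0.017) = 108.1312
P₀ = V_4/(1+r)^4 = 108.1312/(1+0.0871)^4 = 77.4236

€77.42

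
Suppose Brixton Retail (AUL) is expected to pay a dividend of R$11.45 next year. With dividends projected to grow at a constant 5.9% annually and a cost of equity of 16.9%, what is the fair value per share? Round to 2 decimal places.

R$104.09

Gordon growth model: P₀ = D₁/(r − g), with D₁ = 11.45 given directly.
P₀ = 11.4500 / (0.169 − 0.059) = 11.4500 / 0.11 = 104.0909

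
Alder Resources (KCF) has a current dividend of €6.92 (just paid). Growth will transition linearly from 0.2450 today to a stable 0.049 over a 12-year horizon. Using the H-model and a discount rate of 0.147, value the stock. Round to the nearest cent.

€157.11

H-model: P₀ = D₀[(1+g_L) + H(g_S−g_L)]/(r−g_L), with H = 12/2 = 6.
P₀ = 6.92 × [(1+0.049) + 6×(0.245−0.049)] / (0.147−0.049)
   = 6.92 × 2.2250 / 0.098 = 157.1122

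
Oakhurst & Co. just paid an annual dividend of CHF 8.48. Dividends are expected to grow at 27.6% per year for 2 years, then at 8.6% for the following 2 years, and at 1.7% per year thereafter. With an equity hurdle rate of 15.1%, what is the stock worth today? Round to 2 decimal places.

Three-stage DDM. Project D₁…D_4; terminal Gordon value at t=4 with g = 0.017; discount at r = 0.151.
D_1 = 10.8205
D_2 = 13.8069
D_3 = 14.9943
D_4 = 16.2838
TV_4 = 16.5607/(0.151−0.017) = 123.5871
P₀ = Σ Dₜ/(1+r)ᵗ + TV_4/(1+r)^4 = 109.3503

CHF 109.35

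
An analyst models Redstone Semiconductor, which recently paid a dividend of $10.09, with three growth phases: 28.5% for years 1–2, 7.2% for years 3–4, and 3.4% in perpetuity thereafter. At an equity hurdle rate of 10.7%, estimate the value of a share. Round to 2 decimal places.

$231.81

Three-stage DDM. Project D₁…D_4; terminal Gordon value at t=4 with g = 0.034; discount at r = 0.107.
D_1 = 12.9656
D_2 = 16.6609
D_3 = 17.8604
D_4 = 19.1464
TV_4 = 19.7974/(0.107−0.034) = 271.1969
P₀ = Σ Dₜ/(1+r)ᵗ + TV_4/(1+r)^4 = 231.8138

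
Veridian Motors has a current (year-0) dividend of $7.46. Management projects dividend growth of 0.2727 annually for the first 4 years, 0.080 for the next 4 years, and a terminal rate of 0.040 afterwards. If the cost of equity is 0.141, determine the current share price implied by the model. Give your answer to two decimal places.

Three-stage DDM. Project D₁…D_8; terminal Gordon value at t=8 with g = 0.04; discount at r = 0.141.
D_1 = 9.4943
D_2 = 12.0834
D_3 = 15.3786
D_4 = 19.5724
D_5 = 21.1381
D_6 = 22.8292
D_7 = 24.6555
D_8 = 26.6280
TV_8 = 27.6931/(0.141−0.04) = 274.1890
P₀ = Σ Dₜ/(1+r)ᵗ + TV_8/(1+r)^8 = 175.2898

$175.29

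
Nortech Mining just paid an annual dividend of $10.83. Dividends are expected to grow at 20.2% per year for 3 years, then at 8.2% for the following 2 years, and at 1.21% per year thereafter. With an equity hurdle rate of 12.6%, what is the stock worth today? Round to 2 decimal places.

Three-stage DDM. Project D₁…D_5; terminal Gordon value at t=5 with g = 0.0121; discount at r = 0.126.
D_1 = 13.0177
D_2 = 15.6472
D_3 = 18.8080
D_4 = 20.3502
D_5 = 22.0189
TV_5 = 22.2854/(0.126−0.0121) = 195.6573
P₀ = Σ Dₜ/(1+r)ᵗ + TV_5/(1+r)^5 = 169.9954

$170.00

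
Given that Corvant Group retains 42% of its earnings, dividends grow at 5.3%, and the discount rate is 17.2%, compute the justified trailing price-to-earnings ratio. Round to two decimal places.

Payout ratio b = 1 − 0.42 = 0.58.
Justified trailing P/E = b(1+g)/(r−g) = 0.58×(1+0.053)/(0.172−0.053) = 5.1323

5.13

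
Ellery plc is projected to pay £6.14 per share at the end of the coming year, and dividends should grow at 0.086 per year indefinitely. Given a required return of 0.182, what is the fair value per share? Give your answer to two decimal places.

£63.96

Gordon growth model: P₀ = D₁/(r − g), with D₁ = 6.14 given directly.
P₀ = 6.1400 / (0.182 − 0.086) = 6.1400 / 0.096 = 63.9583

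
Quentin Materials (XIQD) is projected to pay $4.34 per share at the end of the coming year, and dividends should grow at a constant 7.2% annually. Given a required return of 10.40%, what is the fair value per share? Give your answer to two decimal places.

Gordon growth model: P₀ = D₁/(r − g), with D₁ = 4.34 given directly.
P₀ = 4.3400 / (0.104 − 0.072) = 4.3400 / 0.032 = 135.6250

$135.62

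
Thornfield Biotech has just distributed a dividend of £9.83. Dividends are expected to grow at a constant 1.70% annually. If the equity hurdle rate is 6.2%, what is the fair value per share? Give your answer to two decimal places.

£222.16

Gordon growth model: P₀ = D₁/(r − g). D₁ = 9.83 × (1 + 0.017) = 9.9971.
P₀ = 9.9971 / (0.062 − 0.017) = 9.9971 / 0.045 = 222.1580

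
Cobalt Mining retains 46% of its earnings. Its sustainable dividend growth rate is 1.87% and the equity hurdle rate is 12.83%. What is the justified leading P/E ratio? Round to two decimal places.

Payout ratio b = 1 − 0.46 = 0.54.
Justified leading P/E = b/(r−g) = 0.54/(0.1283−0.0187) = 4.9270

4.93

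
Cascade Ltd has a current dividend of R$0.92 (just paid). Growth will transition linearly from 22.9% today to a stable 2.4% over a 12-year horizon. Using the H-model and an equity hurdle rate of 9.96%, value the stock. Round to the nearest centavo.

R$27.43

H-model: P₀ = D₀[(1+g_L) + H(g_S−g_L)]/(r−g_L), with H = 12/2 = 6.
P₀ = 0.92 × [(1+0.024) + 6×(0.229−0.024)] / (0.0996−0.024)
   = 0.92 × 2.2540 / 0.0756 = 27.4296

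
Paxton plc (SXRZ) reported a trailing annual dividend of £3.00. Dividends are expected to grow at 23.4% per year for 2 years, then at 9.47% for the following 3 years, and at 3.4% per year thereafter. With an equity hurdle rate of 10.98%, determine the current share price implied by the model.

£66.43

Three-stage DDM. Project D₁…D_5; terminal Gordon value at t=5 with g = 0.034; discount at r = 0.1098.
D_1 = 3.7020
D_2 = 4.5683
D_3 = 5.0009
D_4 = 5.4745
D_5 = 5.9929
TV_5 = 6.1967/(0.1098−0.034) = 81.7501
P₀ = Σ Dₜ/(1+r)ᵗ + TV_5/(1+r)^5 = 66.4303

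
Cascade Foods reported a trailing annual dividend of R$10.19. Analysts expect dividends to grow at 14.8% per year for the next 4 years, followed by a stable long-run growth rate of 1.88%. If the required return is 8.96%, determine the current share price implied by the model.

R$227.21

Two-stage DDM. Project D₁…D_4 at 0.148, terminal growth 0.0188, discount at r = 0.0896.
D_1 = 11.6981
D_2 = 13.4294
D_3 = 15.4170
D_4 = 17.6987
Terminal value at t=4: TV = D_5/(r−g) = 18.0315/(0.0896−0.0188) = 254.6815
P₀ = 11.6981/(1+0.0896)^1 + 13.4294/(1+0.0896)^2 + 15.4170/(1+0.0896)^3 + 17.6987/(1+0.0896)^4 + 254.6815/(1+0.0896)^4 = 227.2101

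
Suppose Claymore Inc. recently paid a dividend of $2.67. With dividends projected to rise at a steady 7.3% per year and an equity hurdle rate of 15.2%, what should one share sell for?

$36.26

Gordon growth model: P₀ = D₁/(r − g). D₁ = 2.67 × (1 + 0.073) = 2.8649.
P₀ = 2.8649 / (0.152 − 0.073) = 2.8649 / 0.079 = 36.2647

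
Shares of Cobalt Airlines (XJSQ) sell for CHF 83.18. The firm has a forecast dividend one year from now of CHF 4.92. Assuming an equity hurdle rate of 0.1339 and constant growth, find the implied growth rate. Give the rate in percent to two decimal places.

From P₀ = D₁/(r − g), the implied growth is g = r − D₁/P₀.
g = 0.1339 − 4.92/83.18 = 0.1339 − 0.05915 = 0.07475

7.48%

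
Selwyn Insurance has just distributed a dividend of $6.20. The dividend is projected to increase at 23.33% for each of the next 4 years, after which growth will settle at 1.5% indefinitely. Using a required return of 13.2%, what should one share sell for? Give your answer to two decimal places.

$106.65

Two-stage DDM. Project D₁…D_4 at 0.2333, terminal growth 0.015, discount at r = 0.132.
D_1 = 7.6465
D_2 = 9.4304
D_3 = 11.6305
D_4 = 14.3439
Terminal value at t=4: TV = D_5/(r−g) = 14.5590/(0.132−0.015) = 124.4362
P₀ = 7.6465/(1+0.132)^1 + 9.4304/(1+0.132)^2 + 11.6305/(1+0.132)^3 + 14.3439/(1+0.132)^4 + 124.4362/(1+0.132)^4 = 106.6485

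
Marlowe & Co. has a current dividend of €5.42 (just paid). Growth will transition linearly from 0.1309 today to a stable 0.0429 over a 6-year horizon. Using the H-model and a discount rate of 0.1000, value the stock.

€124.05

H-model: P₀ = D₀[(1+g_L) + H(g_S−g_L)]/(r−g_L), with H = 6/2 = 3.
P₀ = 5.42 × [(1+0.0429) + 3×(0.1309−0.0429)] / (0.1−0.0429)
   = 5.42 × 1.3069 / 0.0571 = 124.0525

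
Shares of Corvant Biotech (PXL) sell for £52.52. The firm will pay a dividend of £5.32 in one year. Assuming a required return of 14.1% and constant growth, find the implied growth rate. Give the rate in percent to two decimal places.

3.97%

From P₀ = D₁/(r − g), the implied growth is g = r − D₁/P₀.
g = 0.141 − 5.32/52.52 = 0.141 − 0.10129 = 0.03971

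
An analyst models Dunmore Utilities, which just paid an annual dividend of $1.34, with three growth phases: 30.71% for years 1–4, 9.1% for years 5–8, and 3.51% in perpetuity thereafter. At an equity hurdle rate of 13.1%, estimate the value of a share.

$38.88

Three-stage DDM. Project D₁…D_8; terminal Gordon value at t=8 with g = 0.0351; discount at r = 0.131.
D_1 = 1.7515
D_2 = 2.2894
D_3 = 2.9925
D_4 = 3.9115
D_5 = 4.2674
D_6 = 4.6557
D_7 = 5.0794
D_8 = 5.5416
TV_8 = 5.7362/(0.131−0.0351) = 59.8140
P₀ = Σ Dₜ/(1+r)ᵗ + TV_8/(1+r)^8 = 38.8843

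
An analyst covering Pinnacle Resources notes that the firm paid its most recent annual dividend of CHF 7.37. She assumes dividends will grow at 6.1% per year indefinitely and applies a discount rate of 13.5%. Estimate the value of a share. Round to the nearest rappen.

Gordon growth model: P₀ = D₁/(r − g). D₁ = 7.37 × (1 + 0.061) = 7.8196.
P₀ = 7.8196 / (0.135 − 0.061) = 7.8196 / 0.074 = 105.6699

CHF 105.67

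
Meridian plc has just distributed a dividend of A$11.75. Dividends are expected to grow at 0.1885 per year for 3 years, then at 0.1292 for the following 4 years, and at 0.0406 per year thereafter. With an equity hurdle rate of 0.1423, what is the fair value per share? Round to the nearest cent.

A$218.92

Three-stage DDM. Project D₁…D_7; terminal Gordon value at t=7 with g = 0.0406; discount at r = 0.1423.
D_1 = 13.9649
D_2 = 16.5973
D_3 = 19.7258
D_4 = 22.2744
D_5 = 25.1523
D_6 = 28.4019
D_7 = 32.0715
TV_7 = 33.3736/(0.1423−0.0406) = 328.1571
P₀ = Σ Dₜ/(1+r)ᵗ + TV_7/(1+r)^7 = 218.9216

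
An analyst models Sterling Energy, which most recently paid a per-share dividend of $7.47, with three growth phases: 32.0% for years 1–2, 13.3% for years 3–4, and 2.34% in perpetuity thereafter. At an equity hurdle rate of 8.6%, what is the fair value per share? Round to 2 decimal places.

$240.01

Three-stage DDM. Project D₁…D_4; terminal Gordon value at t=4 with g = 0.0234; discount at r = 0.086.
D_1 = 9.8604
D_2 = 13.0157
D_3 = 14.7468
D_4 = 16.7081
TV_4 = 17.0991/(0.086−0.0234) = 273.1488
P₀ = Σ Dₜ/(1+r)ᵗ + TV_4/(1+r)^4 = 240.0131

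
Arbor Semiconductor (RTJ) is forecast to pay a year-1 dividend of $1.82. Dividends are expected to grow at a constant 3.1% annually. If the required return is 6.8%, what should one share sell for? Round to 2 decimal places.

$49.19

Gordon growth model: P₀ = D₁/(r − g), with D₁ = 1.82 given directly.
P₀ = 1.8200 / (0.068 − 0.031) = 1.8200 / 0.037 = 49.1892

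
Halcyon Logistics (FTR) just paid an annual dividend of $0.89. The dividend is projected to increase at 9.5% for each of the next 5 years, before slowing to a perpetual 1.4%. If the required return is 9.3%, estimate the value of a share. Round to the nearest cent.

Two-stage DDM. Project D₁…D_5 at 0.095, terminal growth 0.014, discount at r = 0.093.
D_1 = 0.9746
D_2 = 1.0671
D_3 = 1.1685
D_4 = 1.2795
D_5 = 1.4011
Terminal value at t=5: TV = D_6/(r−g) = 1.4207/(0.093−0.014) = 17.9834
P₀ = 0.9746/(1+0.093)^1 + 1.0671/(1+0.093)^2 + 1.1685/(1+0.093)^3 + 1.2795/(1+0.093)^4 + 1.4011/(1+0.093)^5 + 17.9834/(1+0.093)^5 = 16.0029

$16.00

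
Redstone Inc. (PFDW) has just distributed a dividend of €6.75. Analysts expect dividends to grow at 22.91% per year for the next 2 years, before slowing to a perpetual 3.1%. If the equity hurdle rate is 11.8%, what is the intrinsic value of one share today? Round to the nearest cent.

Two-stage DDM. Project D₁…D_2 at 0.2291, terminal growth 0.031, discount at r = 0.118.
D_1 = 8.2964
D_2 = 10.1971
Terminal value at t=2: TV = D_3/(r−g) = 10.5132/(0.118−0.031) = 120.8419
P₀ = 8.2964/(1+0.118)^1 + 10.1971/(1+0.118)^2 + 120.8419/(1+0.118)^2 = 112.2584

€112.26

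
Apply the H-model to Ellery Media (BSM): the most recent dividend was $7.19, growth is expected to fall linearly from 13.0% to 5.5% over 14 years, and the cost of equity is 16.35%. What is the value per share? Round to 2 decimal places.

H-model: P₀ = D₀[(1+g_L) + H(g_S−g_L)]/(r−g_L), with H = 14/2 = 7.
P₀ = 7.19 × [(1+0.055) + 7×(0.13−0.055)] / (0.1635−0.055)
   = 7.19 × 1.5800 / 0.1085 = 104.7023

$104.70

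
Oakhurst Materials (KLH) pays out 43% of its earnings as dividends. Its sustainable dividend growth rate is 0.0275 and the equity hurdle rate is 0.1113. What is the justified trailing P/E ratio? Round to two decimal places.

5.27

Justified trailing P/E = b(1+g)/(r−g) = 0.43×(1+0.0275)/(0.1113−0.0275) = 5.2724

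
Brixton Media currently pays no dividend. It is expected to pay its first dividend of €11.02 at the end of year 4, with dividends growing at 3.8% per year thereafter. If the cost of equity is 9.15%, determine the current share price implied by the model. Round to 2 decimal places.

Deferred-dividend DDM. At t=3 the remaining stream is a growing perpetuity with first payment D_4 = 11.02.
V_3 = D_4/(r−g) = 11.02/(0.0915−0.038) = 205.9813
P₀ = V_3/(1+r)^3 = 205.9813/(1+0.0915)^3 = 158.4005

€158.40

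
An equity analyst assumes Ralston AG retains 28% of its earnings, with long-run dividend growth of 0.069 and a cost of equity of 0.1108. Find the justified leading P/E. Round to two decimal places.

17.22

Payout ratio b = 1 − 0.28 = 0.72.
Justified leading P/E = b/(r−g) = 0.72/(0.1108−0.069) = 17.2249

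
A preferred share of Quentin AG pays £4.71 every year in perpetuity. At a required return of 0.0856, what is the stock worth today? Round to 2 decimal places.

Zero-growth DDM (perpetuity): P₀ = D/r = 4.71 / 0.0856 = 55.0234

£55.02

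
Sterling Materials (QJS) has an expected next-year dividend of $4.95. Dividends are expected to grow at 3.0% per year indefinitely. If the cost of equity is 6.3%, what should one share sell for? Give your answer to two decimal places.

$150.00

Gordon growth model: P₀ = D₁/(r − g), with D₁ = 4.95 given directly.
P₀ = 4.9500 / (0.063 − 0.03) = 4.9500 / 0.033 = 150.0000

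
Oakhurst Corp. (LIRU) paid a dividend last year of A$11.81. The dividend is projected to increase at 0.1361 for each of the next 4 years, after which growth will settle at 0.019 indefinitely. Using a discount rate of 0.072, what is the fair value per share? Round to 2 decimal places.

Two-stage DDM. Project D₁…D_4 at 0.1361, terminal growth 0.019, discount at r = 0.072.
D_1 = 13.4173
D_2 = 15.2434
D_3 = 17.3181
D_4 = 19.6751
Terminal value at t=4: TV = D_5/(r−g) = 20.0489/(0.072−0.019) = 378.2809
P₀ = 13.4173/(1+0.072)^1 + 15.2434/(1+0.072)^2 + 17.3181/(1+0.072)^3 + 19.6751/(1+0.072)^4 + 378.2809/(1+0.072)^4 = 341.1779

A$341.18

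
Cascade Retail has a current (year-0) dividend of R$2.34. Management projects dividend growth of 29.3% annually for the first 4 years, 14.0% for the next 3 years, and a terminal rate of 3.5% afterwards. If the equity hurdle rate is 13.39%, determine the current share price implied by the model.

Three-stage DDM. Project D₁…D_7; terminal Gordon value at t=7 with g = 0.035; discount at r = 0.1339.
D_1 = 3.0256
D_2 = 3.9121
D_3 = 5.0584
D_4 = 6.5405
D_5 = 7.4562
D_6 = 8.5000
D_7 = 9.6900
TV_7 = 10.0292/(0.1339−0.035) = 101.4071
P₀ = Σ Dₜ/(1+r)ᵗ + TV_7/(1+r)^7 = 67.2119

R$67.21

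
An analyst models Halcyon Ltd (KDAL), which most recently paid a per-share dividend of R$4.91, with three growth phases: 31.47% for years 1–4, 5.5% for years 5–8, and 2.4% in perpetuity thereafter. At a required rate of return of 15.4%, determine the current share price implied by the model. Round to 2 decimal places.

Three-stage DDM. Project D₁…D_8; terminal Gordon value at t=8 with g = 0.024; discount at r = 0.154.
D_1 = 6.4552
D_2 = 8.4866
D_3 = 11.1574
D_4 = 14.6686
D_5 = 15.4754
D_6 = 16.3265
D_7 = 17.2245
D_8 = 18.1718
TV_8 = 18.6079/(0.154−0.024) = 143.1379
P₀ = Σ Dₜ/(1+r)ᵗ + TV_8/(1+r)^8 = 99.5797

R$99.58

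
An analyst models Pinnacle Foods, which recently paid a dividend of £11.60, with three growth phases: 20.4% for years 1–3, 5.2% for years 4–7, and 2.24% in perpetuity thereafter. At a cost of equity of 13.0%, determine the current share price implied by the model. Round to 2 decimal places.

£186.80

Three-stage DDM. Project D₁…D_7; terminal Gordon value at t=7 with g = 0.0224; discount at r = 0.13.
D_1 = 13.9664
D_2 = 16.8155
D_3 = 20.2459
D_4 = 21.2987
D_5 = 22.4062
D_6 = 23.5714
D_7 = 24.7971
TV_7 = 25.3525/(0.13−0.0224) = 235.6183
P₀ = Σ Dₜ/(1+r)ᵗ + TV_7/(1+r)^7 = 186.7983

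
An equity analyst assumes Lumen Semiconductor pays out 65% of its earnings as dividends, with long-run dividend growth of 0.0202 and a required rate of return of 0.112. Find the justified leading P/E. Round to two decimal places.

Justified leading P/E = b/(r−g) = 0.65/(0.112−0.0202) = 7.0806

7.08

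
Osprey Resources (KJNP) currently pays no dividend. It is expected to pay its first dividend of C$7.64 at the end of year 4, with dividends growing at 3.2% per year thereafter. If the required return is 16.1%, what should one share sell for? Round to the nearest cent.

C$37.84

Deferred-dividend DDM. At t=3 the remaining stream is a growing perpetuity with first payment D_4 = 7.64.
V_3 = D_4/(r−g) = 7.64/(0.161−0.032) = 59.2248
P₀ = V_3/(1+r)^3 = 59.2248/(1+0.161)^3 = 37.8449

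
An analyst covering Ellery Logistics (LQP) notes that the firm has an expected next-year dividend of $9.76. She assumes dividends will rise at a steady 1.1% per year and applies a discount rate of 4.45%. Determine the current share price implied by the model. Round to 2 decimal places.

Gordon growth model: P₀ = D₁/(r − g), with D₁ = 9.76 given directly.
P₀ = 9.7600 / (0.0445 − 0.011) = 9.7600 / 0.0335 = 291.3433

$291.34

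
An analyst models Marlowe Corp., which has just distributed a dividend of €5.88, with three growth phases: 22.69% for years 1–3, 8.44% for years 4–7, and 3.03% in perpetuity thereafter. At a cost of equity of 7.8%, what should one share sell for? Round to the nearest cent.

€249.89

Three-stage DDM. Project D₁…D_7; terminal Gordon value at t=7 with g = 0.0303; discount at r = 0.078.
D_1 = 7.2142
D_2 = 8.8511
D_3 = 10.8594
D_4 = 11.7759
D_5 = 12.7698
D_6 = 13.8476
D_7 = 15.0163
TV_7 = 15.4713/(0.078−0.0303) = 324.3457
P₀ = Σ Dₜ/(1+r)ᵗ + TV_7/(1+r)^7 = 249.8936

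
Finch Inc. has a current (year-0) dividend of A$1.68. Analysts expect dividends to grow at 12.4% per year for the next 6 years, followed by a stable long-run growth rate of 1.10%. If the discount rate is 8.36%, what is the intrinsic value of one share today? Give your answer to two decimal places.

Two-stage DDM. Project D₁…D_6 at 0.124, terminal growth 0.011, discount at r = 0.0836.
D_1 = 1.8883
D_2 = 2.1225
D_3 = 2.3857
D_4 = 2.6815
D_5 = 3.0140
D_6 = 3.3877
Terminal value at t=6: TV = D_7/(r−g) = 3.4250/(0.0836−0.011) = 47.1761
P₀ = 1.8883/(1+0.0836)^1 + 2.1225/(1+0.0836)^2 + 2.3857/(1+0.0836)^3 + 2.6815/(1+0.0836)^4 + 3.0140/(1+0.0836)^5 + 3.3877/(1+0.0836)^6 + 47.1761/(1+0.0836)^6 = 40.6214

A$40.62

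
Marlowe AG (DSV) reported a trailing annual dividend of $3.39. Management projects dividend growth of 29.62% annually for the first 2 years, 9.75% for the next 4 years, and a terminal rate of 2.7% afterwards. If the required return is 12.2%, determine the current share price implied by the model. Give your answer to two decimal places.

$70.35

Three-stage DDM. Project D₁…D_6; terminal Gordon value at t=6 with g = 0.027; discount at r = 0.122.
D_1 = 4.3941
D_2 = 5.6957
D_3 = 6.2510
D_4 = 6.8605
D_5 = 7.5293
D_6 = 8.2635
TV_6 = 8.4866/(0.122−0.027) = 89.3323
P₀ = Σ Dₜ/(1+r)ᵗ + TV_6/(1+r)^6 = 70.3482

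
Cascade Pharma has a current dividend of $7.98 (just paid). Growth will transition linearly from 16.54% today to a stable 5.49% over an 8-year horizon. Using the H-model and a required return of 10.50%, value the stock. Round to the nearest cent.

H-model: P₀ = D₀[(1+g_L) + H(g_S−g_L)]/(r−g_L), with H = 8/2 = 4.
P₀ = 7.98 × [(1+0.0549) + 4×(0.1654−0.0549)] / (0.105−0.0549)
   = 7.98 × 1.4969 / 0.0501 = 238.4284

$238.43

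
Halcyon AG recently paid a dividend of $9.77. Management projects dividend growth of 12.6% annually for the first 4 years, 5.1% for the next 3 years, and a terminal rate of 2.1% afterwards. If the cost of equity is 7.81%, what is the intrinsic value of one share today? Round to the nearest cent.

$269.36

Three-stage DDM. Project D₁…D_7; terminal Gordon value at t=7 with g = 0.021; discount at r = 0.0781.
D_1 = 11.0010
D_2 = 12.3871
D_3 = 13.9479
D_4 = 15.7054
D_5 = 16.5063
D_6 = 17.3482
D_7 = 18.2329
TV_7 = 18.6158/(0.0781−0.021) = 326.0212
P₀ = Σ Dₜ/(1+r)ᵗ + TV_7/(1+r)^7 = 269.3598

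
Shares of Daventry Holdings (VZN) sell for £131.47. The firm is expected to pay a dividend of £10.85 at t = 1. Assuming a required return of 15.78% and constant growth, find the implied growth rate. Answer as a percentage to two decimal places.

From P₀ = D₁/(r − g), the implied growth is g = r − D₁/P₀.
g = 0.1578 − 10.85/131.47 = 0.1578 − 0.08253 = 0.07527

7.53%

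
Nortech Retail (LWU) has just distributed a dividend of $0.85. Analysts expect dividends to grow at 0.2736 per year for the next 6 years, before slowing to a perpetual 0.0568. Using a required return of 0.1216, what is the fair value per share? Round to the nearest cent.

Two-stage DDM. Project D₁…D_6 at 0.2736, terminal growth 0.0568, discount at r = 0.1216.
D_1 = 1.0826
D_2 = 1.3787
D_3 = 1.7560
D_4 = 2.2364
D_5 = 2.8483
D_6 = 3.6276
Terminal value at t=6: TV = D_7/(r−g) = 3.8336/(0.1216−0.0568) = 59.1609
P₀ = 1.0826/(1+0.1216)^1 + 1.3787/(1+0.1216)^2 + 1.7560/(1+0.1216)^3 + 2.2364/(1+0.1216)^4 + 2.8483/(1+0.1216)^5 + 3.6276/(1+0.1216)^6 + 59.1609/(1+0.1216)^6 = 37.8629

$37.86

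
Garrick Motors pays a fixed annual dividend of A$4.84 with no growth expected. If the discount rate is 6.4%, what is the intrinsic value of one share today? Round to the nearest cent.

Zero-growth DDM (perpetuity): P₀ = D/r = 4.84 / 0.064 = 75.6250

A$75.62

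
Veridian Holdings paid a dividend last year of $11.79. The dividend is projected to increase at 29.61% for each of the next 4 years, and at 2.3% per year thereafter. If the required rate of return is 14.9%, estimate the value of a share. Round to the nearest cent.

Two-stage DDM. Project D₁…D_4 at 0.2961, terminal growth 0.023, discount at r = 0.149.
D_1 = 15.2810
D_2 = 19.8057
D_3 = 25.6702
D_4 = 33.2712
Terminal value at t=4: TV = D_5/(r−g) = 34.0364/(0.149−0.023) = 270.1301
P₀ = 15.2810/(1+0.149)^1 + 19.8057/(1+0.149)^2 + 25.6702/(1+0.149)^3 + 33.2712/(1+0.149)^4 + 270.1301/(1+0.149)^4 = 219.2995

$219.30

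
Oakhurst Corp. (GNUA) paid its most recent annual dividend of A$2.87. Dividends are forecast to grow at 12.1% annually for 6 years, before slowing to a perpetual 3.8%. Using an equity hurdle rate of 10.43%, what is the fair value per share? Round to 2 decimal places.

Two-stage DDM. Project D₁…D_6 at 0.121, terminal growth 0.038, discount at r = 0.1043.
D_1 = 3.2173
D_2 = 3.6066
D_3 = 4.0430
D_4 = 4.5322
D_5 = 5.0805
D_6 = 5.6953
Terminal value at t=6: TV = D_7/(r−g) = 5.9117/(0.1043−0.038) = 89.1660
P₀ = 3.2173/(1+0.1043)^1 + 3.6066/(1+0.1043)^2 + 4.0430/(1+0.1043)^3 + 4.5322/(1+0.1043)^4 + 5.0805/(1+0.1043)^5 + 5.6953/(1+0.1043)^6 + 89.1660/(1+0.1043)^6 = 67.3221

A$67.32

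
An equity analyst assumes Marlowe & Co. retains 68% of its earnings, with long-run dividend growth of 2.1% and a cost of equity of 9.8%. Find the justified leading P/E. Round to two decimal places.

Payout ratio b = 1 − 0.68 = 0.32.
Justified leading P/E = b/(r−g) = 0.32/(0.098−0.021) = 4.1558

4.16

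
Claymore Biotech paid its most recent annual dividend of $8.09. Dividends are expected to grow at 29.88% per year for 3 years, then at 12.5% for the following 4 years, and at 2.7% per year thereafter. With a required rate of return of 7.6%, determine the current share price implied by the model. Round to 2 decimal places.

$455.82

Three-stage DDM. Project D₁…D_7; terminal Gordon value at t=7 with g = 0.027; discount at r = 0.076.
D_1 = 10.5073
D_2 = 13.6469
D_3 = 17.7246
D_4 = 19.9401
D_5 = 22.4326
D_6 = 25.2367
D_7 = 28.3913
TV_7 = 29.1579/(0.076−0.027) = 595.0587
P₀ = Σ Dₜ/(1+r)ᵗ + TV_7/(1+r)^7 = 455.8201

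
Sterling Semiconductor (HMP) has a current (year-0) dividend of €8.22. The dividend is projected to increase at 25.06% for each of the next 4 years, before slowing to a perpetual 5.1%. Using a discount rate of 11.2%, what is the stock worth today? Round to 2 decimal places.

Two-stage DDM. Project D₁…D_4 at 0.2506, terminal growth 0.051, discount at r = 0.112.
D_1 = 10.2799
D_2 = 12.8561
D_3 = 16.0778
D_4 = 20.1069
Terminal value at t=4: TV = D_5/(r−g) = 21.1324/(0.112−0.051) = 346.4323
P₀ = 10.2799/(1+0.112)^1 + 12.8561/(1+0.112)^2 + 16.0778/(1+0.112)^3 + 20.1069/(1+0.112)^4 + 346.4323/(1+0.112)^4 = 271.0523

€271.05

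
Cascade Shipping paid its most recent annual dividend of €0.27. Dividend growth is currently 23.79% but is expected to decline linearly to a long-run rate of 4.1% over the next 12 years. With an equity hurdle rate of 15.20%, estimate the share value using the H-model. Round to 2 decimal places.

H-model: P₀ = D₀[(1+g_L) + H(g_S−g_L)]/(r−g_L), with H = 12/2 = 6.
P₀ = 0.27 × [(1+0.041) + 6×(0.2379−0.041)] / (0.152−0.041)
   = 0.27 × 2.2224 / 0.111 = 5.4058

€5.41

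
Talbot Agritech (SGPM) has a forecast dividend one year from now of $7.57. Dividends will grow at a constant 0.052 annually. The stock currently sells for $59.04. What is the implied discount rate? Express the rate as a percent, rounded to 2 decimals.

18.02%

Rearranging the constant-growth DDM: r = D₁/P₀ + g.
r = 7.5700 / 59.04 + 0.052 = 0.12822 + 0.052 = 0.18022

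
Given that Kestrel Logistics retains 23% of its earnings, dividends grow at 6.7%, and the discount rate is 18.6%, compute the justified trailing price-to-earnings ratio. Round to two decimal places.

6.90

Payout ratio b = 1 − 0.23 = 0.77.
Justified trailing P/E = b(1+g)/(r−g) = 0.77×(1+0.067)/(0.186−0.067) = 6.9041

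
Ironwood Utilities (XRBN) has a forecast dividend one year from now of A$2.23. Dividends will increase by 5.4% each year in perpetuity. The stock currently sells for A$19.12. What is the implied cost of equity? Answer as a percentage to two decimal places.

17.06%

Rearranging the constant-growth DDM: r = D₁/P₀ + g.
r = 2.2300 / 19.12 + 0.054 = 0.11663 + 0.054 = 0.17063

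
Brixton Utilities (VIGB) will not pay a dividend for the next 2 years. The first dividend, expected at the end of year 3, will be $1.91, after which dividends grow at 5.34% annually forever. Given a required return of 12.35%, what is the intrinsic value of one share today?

$21.59

Deferred-dividend DDM. At t=2 the remaining stream is a growing perpetuity with first payment D_3 = 1.91.
V_2 = D_3/(r−g) = 1.91/(0.1235−0.0534) = 27.2468
P₀ = V_2/(1+r)^2 = 27.2468/(1+0.1235)^2 = 21.5859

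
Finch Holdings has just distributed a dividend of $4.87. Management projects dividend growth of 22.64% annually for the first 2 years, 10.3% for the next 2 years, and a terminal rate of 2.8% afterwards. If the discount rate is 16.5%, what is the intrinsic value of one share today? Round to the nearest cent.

Three-stage DDM. Project D₁…D_4; terminal Gordon value at t=4 with g = 0.028; discount at r = 0.165.
D_1 = 5.9726
D_2 = 7.3248
D_3 = 8.0792
D_4 = 8.9114
TV_4 = 9.1609/(0.165−0.028) = 66.8678
P₀ = Σ Dₜ/(1+r)ᵗ + TV_4/(1+r)^4 = 56.7714

$56.77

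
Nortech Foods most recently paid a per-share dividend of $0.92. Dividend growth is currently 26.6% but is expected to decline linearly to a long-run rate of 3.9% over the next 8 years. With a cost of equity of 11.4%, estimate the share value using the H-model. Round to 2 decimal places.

H-model: P₀ = D₀[(1+g_L) + H(g_S−g_L)]/(r−g_L), with H = 8/2 = 4.
P₀ = 0.92 × [(1+0.039) + 4×(0.266−0.039)] / (0.114−0.039)
   = 0.92 × 1.9470 / 0.075 = 23.8832

$23.88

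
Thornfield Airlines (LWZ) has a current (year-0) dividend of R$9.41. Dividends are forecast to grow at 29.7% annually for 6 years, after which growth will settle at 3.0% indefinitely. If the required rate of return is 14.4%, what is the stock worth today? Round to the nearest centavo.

Two-stage DDM. Project D₁…D_6 at 0.297, terminal growth 0.03, discount at r = 0.144.
D_1 = 12.2048
D_2 = 15.8296
D_3 = 20.5310
D_4 = 26.6287
D_5 = 34.5374
D_6 = 44.7950
Terminal value at t=6: TV = D_7/(r−g) = 46.1388/(0.144−0.03) = 404.7267
P₀ = 12.2048/(1+0.144)^1 + 15.8296/(1+0.144)^2 + 20.5310/(1+0.144)^3 + 26.6287/(1+0.144)^4 + 34.5374/(1+0.144)^5 + 44.7950/(1+0.144)^6 + 404.7267/(1+0.144)^6 = 270.1870

R$270.19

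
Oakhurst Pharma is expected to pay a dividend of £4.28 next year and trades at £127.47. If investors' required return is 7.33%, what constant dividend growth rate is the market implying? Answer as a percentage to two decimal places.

From P₀ = D₁/(r − g), the implied growth is g = r − D₁/P₀.
g = 0.0733 − 4.28/127.47 = 0.0733 − 0.03358 = 0.03972

3.97%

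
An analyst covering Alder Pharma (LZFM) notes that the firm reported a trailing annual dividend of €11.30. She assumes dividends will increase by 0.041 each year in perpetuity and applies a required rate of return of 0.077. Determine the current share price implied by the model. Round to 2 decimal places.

€326.76

Gordon growth model: P₀ = D₁/(r − g). D₁ = 11.30 × (1 + 0.041) = 11.7633.
P₀ = 11.7633 / (0.077 − 0.041) = 11.7633 / 0.036 = 326.7583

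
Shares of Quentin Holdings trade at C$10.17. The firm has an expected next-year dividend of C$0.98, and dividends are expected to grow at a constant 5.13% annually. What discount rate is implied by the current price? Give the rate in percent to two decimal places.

14.77%

Rearranging the constant-growth DDM: r = D₁/P₀ + g.
r = 0.9800 / 10.17 + 0.0513 = 0.09636 + 0.0513 = 0.14766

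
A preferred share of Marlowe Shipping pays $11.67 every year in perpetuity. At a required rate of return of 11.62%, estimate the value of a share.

Zero-growth DDM (perpetuity): P₀ = D/r = 11.67 / 0.1162 = 100.4303

$100.43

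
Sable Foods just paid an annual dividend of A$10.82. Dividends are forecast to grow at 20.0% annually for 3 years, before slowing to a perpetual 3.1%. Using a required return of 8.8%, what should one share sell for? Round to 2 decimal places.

A$302.20

Two-stage DDM. Project D₁…D_3 at 0.2, terminal growth 0.031, discount at r = 0.088.
D_1 = 12.9840
D_2 = 15.5808
D_3 = 18.6970
Terminal value at t=3: TV = D_4/(r−g) = 19.2766/(0.088−0.031) = 338.1854
P₀ = 12.9840/(1+0.088)^1 + 15.5808/(1+0.088)^2 + 18.6970/(1+0.088)^3 + 338.1854/(1+0.088)^3 = 302.1973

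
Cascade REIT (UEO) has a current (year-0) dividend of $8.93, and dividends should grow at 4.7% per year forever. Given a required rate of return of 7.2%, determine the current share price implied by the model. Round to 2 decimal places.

$373.99

Gordon growth model: P₀ = D₁/(r − g). D₁ = 8.93 × (1 + 0.047) = 9.3497.
P₀ = 9.3497 / (0.072 − 0.047) = 9.3497 / 0.025 = 373.9884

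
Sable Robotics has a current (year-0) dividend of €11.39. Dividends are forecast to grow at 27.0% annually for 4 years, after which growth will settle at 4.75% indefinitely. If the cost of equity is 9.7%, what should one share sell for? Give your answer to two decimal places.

Two-stage DDM. Project D₁…D_4 at 0.27, terminal growth 0.0475, discount at r = 0.097.
D_1 = 14.4653
D_2 = 18.3709
D_3 = 23.3311
D_4 = 29.6305
Terminal value at t=4: TV = D_5/(r−g) = 31.0379/(0.097−0.0475) = 627.0287
P₀ = 14.4653/(1+0.097)^1 + 18.3709/(1+0.097)^2 + 23.3311/(1+0.097)^3 + 29.6305/(1+0.097)^4 + 627.0287/(1+0.097)^4 = 499.5586

€499.56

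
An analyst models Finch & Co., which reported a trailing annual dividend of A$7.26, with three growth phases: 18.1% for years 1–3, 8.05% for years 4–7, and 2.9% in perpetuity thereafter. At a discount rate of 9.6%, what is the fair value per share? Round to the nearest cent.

Three-stage DDM. Project D₁…D_7; terminal Gordon value at t=7 with g = 0.029; discount at r = 0.096.
D_1 = 8.5741
D_2 = 10.1260
D_3 = 11.9588
D_4 = 12.9214
D_5 = 13.9616
D_6 = 15.0855
D_7 = 16.2999
TV_7 = 16.7726/(0.096−0.029) = 250.3375
P₀ = Σ Dₜ/(1+r)ᵗ + TV_7/(1+r)^7 = 192.1847

A$192.18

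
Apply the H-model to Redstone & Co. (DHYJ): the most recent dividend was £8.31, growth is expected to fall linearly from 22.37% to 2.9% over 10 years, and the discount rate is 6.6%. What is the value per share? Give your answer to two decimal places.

H-model: P₀ = D₀[(1+g_L) + H(g_S−g_L)]/(r−g_L), with H = 10/2 = 5.
P₀ = 8.31 × [(1+0.029) + 5×(0.2237−0.029)] / (0.066−0.029)
   = 8.31 × 2.0025 / 0.037 = 449.7507

£449.75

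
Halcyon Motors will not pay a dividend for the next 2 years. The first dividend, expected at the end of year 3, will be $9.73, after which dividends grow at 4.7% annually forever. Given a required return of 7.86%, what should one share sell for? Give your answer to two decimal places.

Deferred-dividend DDM. At t=2 the remaining stream is a growing perpetuity with first payment D_3 = 9.73.
V_2 = D_3/(r−g) = 9.73/(0.0786−0.047) = 307.9114
P₀ = V_2/(1+r)^2 = 307.9114/(1+0.0786)^2 = 264.6701

$264.67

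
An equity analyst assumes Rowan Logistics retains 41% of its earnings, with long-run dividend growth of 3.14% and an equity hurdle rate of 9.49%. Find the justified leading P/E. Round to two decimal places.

9.29

Payout ratio b = 1 − 0.41 = 0.59.
Justified leading P/E = b/(r−g) = 0.59/(0.0949−0.0314) = 9.2913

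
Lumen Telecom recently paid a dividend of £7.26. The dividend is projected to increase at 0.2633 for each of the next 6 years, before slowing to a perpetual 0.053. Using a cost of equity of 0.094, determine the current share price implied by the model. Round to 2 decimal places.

£516.37

Two-stage DDM. Project D₁…D_6 at 0.2633, terminal growth 0.053, discount at r = 0.094.
D_1 = 9.1716
D_2 = 11.5864
D_3 = 14.6371
D_4 = 18.4911
D_5 = 23.3598
D_6 = 29.5104
Terminal value at t=6: TV = D_7/(r−g) = 31.0745/(0.094−0.053) = 757.9143
P₀ = 9.1716/(1+0.094)^1 + 11.5864/(1+0.094)^2 + 14.6371/(1+0.094)^3 + 18.4911/(1+0.094)^4 + 23.3598/(1+0.094)^5 + 29.5104/(1+0.094)^6 + 757.9143/(1+0.094)^6 = 516.3684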